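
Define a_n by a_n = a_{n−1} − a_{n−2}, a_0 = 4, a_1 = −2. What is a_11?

With companion matrix B = [[1, −1], [1, 0]], [a_n, a_{n−1}]ᵀ = B·[a_{n−1}, a_{n−2}]ᵀ, so [a_11, a_10]ᵀ = B¹⁰·[a_1, a_0]ᵀ.
B¹⁰ = [[−1, 1], [−1, 0]], giving [a_11, a_10]ᵀ = [[6], [2]].

6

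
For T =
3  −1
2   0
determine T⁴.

tr T = 3 and det T = 2, so the characteristic polynomial is λ² − (3)λ + (2) with roots 2 and 1.
Eigenvectors give P = [[−1, −1], [−1, −2]] with P⁻¹ = [[−2, 1], [1, −1]], and T = P·diag(2, 1)·P⁻¹.
Then T⁴ = P·diag(16, 1)·P⁻¹ = [[−16, −1], [−16, −2]] · [[−2, 1], [1, −1]] = [[31, −15], [30, −14]].

[[31, −15], [30, −14]]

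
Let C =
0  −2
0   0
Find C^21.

C is strictly triangular, hence nilpotent: C^2 = 0, so C^21 = 0.

[[0, 0], [0, 0]]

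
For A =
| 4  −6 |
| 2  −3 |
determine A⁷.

[[4, −6], [2, −3]]

A² = A (a projection; rank 1, trace 1), so A⁷ = A.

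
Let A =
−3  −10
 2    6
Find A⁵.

[[−123, −310], [62, 156]]

tr A = 3 and det A = 2, so the characteristic polynomial is λ² − (3)λ + (2) with roots 2 and 1.
Eigenvectors give P = [[−2, 5], [1, −2]] with P⁻¹ = [[2, 5], [1, 2]], and A = P·diag(2, 1)·P⁻¹.
Then A⁵ = P·diag(32, 1)·P⁻¹ = [[−64, 5], [32, −2]] · [[2, 5], [1, 2]] = [[−123, −310], [62, 156]].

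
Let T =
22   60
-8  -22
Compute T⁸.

[[256, 0], [0, 256]]

tr T = 0 and det T = -4, so the characteristic polynomial is λ² − (0)λ + (-4) with roots 2 and -2.
Eigenvectors give P = [[3, 5], [-1, -2]] with P⁻¹ = [[2, 5], [-1, -3]], and T = P·diag(2, -2)·P⁻¹.
Then T⁸ = P·diag(256, 256)·P⁻¹ = [[768, 1280], [-256, -512]] · [[2, 5], [-1, -3]] = [[256, 0], [0, 256]].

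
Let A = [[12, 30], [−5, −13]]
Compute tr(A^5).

−211

tr A = −1 and det A = −6, so the characteristic polynomial is λ² − (−1)λ + (−6) with roots −3 and 2.
Eigenvectors give P = [[−2, 3], [1, −1]] with P⁻¹ = [[1, 3], [1, 2]], and A = P·diag(−3, 2)·P⁻¹.
Then A^5 = P·diag(−243, 32)·P⁻¹ = [[486, 96], [−243, −32]] · [[1, 3], [1, 2]] = [[582, 1650], [−275, −793]].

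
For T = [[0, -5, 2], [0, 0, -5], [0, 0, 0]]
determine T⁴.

[[0, 0, 0], [0, 0, 0], [0, 0, 0]]

T is strictly triangular, hence nilpotent: T³ = 0, so T⁴ = 0.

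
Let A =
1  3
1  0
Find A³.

[[7, 12], [4, 3]]

A² = [[4, 3], [1, 3]]
A³ = [[7, 12], [4, 3]]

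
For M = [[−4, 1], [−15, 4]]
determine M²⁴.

[[1, 0], [0, 1]]

M² = I (check: tr M = 0 and det M = −1), so M²⁴ = I since 24 is even.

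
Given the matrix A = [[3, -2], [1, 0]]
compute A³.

tr A = 3 and det A = 2, so the characteristic polynomial is λ² − (3)λ + (2) with roots 2 and 1.
Eigenvectors give P = [[2, 1], [1, 1]] with P⁻¹ = [[1, -1], [-1, 2]], and A = P·diag(2, 1)·P⁻¹.
Then A³ = P·diag(8, 1)·P⁻¹ = [[16, 1], [8, 1]] · [[1, -1], [-1, 2]] = [[15, -14], [7, -6]].

[[15, -14], [7, -6]]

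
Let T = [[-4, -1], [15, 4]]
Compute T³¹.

[[-4, -1], [15, 4]]

T² = I (check: tr T = 0 and det T = -1), so T³¹ = T since 31 is odd.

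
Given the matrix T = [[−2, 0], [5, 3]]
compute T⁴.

tr T = 1 and det T = −6, so the characteristic polynomial is λ² − (1)λ + (−6) with roots −2 and 3.
Eigenvectors give P = [[−1, 0], [1, −1]] with P⁻¹ = [[−1, 0], [−1, −1]], and T = P·diag(−2, 3)·P⁻¹.
Then T⁴ = P·diag(16, 81)·P⁻¹ = [[−16, 0], [16, −81]] · [[−1, 0], [−1, −1]] = [[16, 0], [65, 81]].

[[16, 0], [65, 81]]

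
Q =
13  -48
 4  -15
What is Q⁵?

tr Q = -2 and det Q = -3, so the characteristic polynomial is λ² − (-2)λ + (-3) with roots -3 and 1.
Eigenvectors give P = [[-3, -4], [-1, -1]] with P⁻¹ = [[1, -4], [-1, 3]], and Q = P·diag(-3, 1)·P⁻¹.
Then Q⁵ = P·diag(-243, 1)·P⁻¹ = [[729, -4], [243, -1]] · [[1, -4], [-1, 3]] = [[733, -2928], [244, -975]].

[[733, -2928], [244, -975]]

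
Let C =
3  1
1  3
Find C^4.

[[136, 120], [120, 136]]

C^2 = [[10, 6], [6, 10]]
C^3 = [[36, 28], [28, 36]]
C^4 = [[136, 120], [120, 136]]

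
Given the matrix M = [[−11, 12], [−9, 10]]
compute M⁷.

[[−515, 516], [−387, 388]]

tr M = −1 and det M = −2, so the characteristic polynomial is λ² − (−1)λ + (−2) with roots 1 and −2.
Eigenvectors give P = [[1, 4], [1, 3]] with P⁻¹ = [[−3, 4], [1, −1]], and M = P·diag(1, −2)·P⁻¹.
Then M⁷ = P·diag(1, −128)·P⁻¹ = [[1, −512], [1, −384]] · [[−3, 4], [1, −1]] = [[−515, 516], [−387, 388]].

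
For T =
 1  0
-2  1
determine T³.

[[1, 0], [-6, 1]]

T = I + N where N = [[0, 0], [-2, 0]] is strictly lower-triangular, so N² = 0.
(I + N)³ = I + 3·N = [[1, 0], [-6, 1]].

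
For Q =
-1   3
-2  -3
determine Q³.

[[29, 21], [-14, 15]]

Q² = [[-5, -12], [8, 3]]
Q³ = [[29, 21], [-14, 15]]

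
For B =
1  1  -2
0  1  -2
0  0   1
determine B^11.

[[1, 11, -132], [0, 1, -22], [0, 0, 1]]

B = I + N where N = [[0, 1, -2], [0, 0, -2], [0, 0, 0]] is strictly upper-triangular, so N^3 = 0.
(I + N)^11 = I + 11·N + 55·N^2 = [[1, 11, -132], [0, 1, -22], [0, 0, 1]].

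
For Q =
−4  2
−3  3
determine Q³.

Q² = [[10, −2], [3, 3]]
Q³ = [[−34, 14], [−21, 15]]

[[−34, 14], [−21, 15]]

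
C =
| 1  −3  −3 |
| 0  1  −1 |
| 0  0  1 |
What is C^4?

[[1, −12, 6], [0, 1, −4], [0, 0, 1]]

C = I + N where N = [[0, −3, −3], [0, 0, −1], [0, 0, 0]] is strictly upper-triangular, so N^3 = 0.
(I + N)^4 = I + 4·N + 6·N^2 = [[1, −12, 6], [0, 1, −4], [0, 0, 1]].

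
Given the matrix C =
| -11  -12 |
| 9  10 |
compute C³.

[[-35, -36], [27, 28]]

tr C = -1 and det C = -2, so the characteristic polynomial is λ² − (-1)λ + (-2) with roots -2 and 1.
Eigenvectors give P = [[4, -1], [-3, 1]] with P⁻¹ = [[1, 1], [3, 4]], and C = P·diag(-2, 1)·P⁻¹.
Then C³ = P·diag(-8, 1)·P⁻¹ = [[-32, -1], [24, 1]] · [[1, 1], [3, 4]] = [[-35, -36], [27, 28]].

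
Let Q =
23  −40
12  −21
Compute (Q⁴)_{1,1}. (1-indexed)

481

tr Q = 2 and det Q = −3, so the characteristic polynomial is λ² − (2)λ + (−3) with roots 3 and −1.
Eigenvectors give P = [[2, −5], [1, −3]] with P⁻¹ = [[3, −5], [1, −2]], and Q = P·diag(3, −1)·P⁻¹.
Then Q⁴ = P·diag(81, 1)·P⁻¹ = [[162, −5], [81, −3]] · [[3, −5], [1, −2]] = [[481, −800], [240, −399]].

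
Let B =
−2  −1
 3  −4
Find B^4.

[[−107, 84], [−252, 61]]

B^2 = [[1, 6], [−18, 13]]
B^3 = [[16, −25], [75, −34]]
B^4 = [[−107, 84], [−252, 61]]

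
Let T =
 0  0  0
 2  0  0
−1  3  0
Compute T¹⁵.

[[0, 0, 0], [0, 0, 0], [0, 0, 0]]

T is strictly triangular, hence nilpotent: T³ = 0, so T¹⁵ = 0.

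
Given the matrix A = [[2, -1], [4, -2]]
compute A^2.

[[0, 0], [0, 0]]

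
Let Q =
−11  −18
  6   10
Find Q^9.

tr Q = −1 and det Q = −2, so the characteristic polynomial is λ² − (−1)λ + (−2) with roots 1 and −2.
Eigenvectors give P = [[−3, 2], [2, −1]] with P⁻¹ = [[1, 2], [2, 3]], and Q = P·diag(1, −2)·P⁻¹.
Then Q^9 = P·diag(1, −512)·P⁻¹ = [[−3, −1024], [2, 512]] · [[1, 2], [2, 3]] = [[−2051, −3078], [1026, 1540]].

[[−2051, −3078], [1026, 1540]]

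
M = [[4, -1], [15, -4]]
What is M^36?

[[1, 0], [0, 1]]

M² = I (check: tr M = 0 and det M = -1), so M^36 = I since 36 is even.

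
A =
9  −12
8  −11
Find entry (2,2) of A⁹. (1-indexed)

tr A = −2 and det A = −3, so the characteristic polynomial is λ² − (−2)λ + (−3) with roots 1 and −3.
Eigenvectors give P = [[3, 1], [2, 1]] with P⁻¹ = [[1, −1], [−2, 3]], and A = P·diag(1, −3)·P⁻¹.
Then A⁹ = P·diag(1, −19683)·P⁻¹ = [[3, −19683], [2, −19683]] · [[1, −1], [−2, 3]] = [[39369, −59052], [39368, −59051]].

−59051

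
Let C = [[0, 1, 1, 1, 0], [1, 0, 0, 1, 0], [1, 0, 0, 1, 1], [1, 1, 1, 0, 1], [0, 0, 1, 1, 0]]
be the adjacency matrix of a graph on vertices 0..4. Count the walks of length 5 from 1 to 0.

38

The number of length-5 walks from vertex 1 to vertex 0 is entry (1,0) of C⁵, where C is the adjacency matrix.
C² = [[3, 1, 1, 2, 2], [1, 2, 2, 1, 1], [1, 2, 3, 2, 1], [2, 1, 2, 4, 1], [2, 1, 1, 1, 2]]
C³ = [[4, 5, 7, 7, 3], [5, 2, 3, 6, 3], [7, 3, 4, 7, 5], [7, 6, 7, 6, 6], [3, 3, 5, 6, 2]]
C⁴ = [[19, 11, 14, 19, 14], [11, 11, 14, 13, 9], [14, 14, 19, 19, 11], [19, 13, 19, 26, 13], [14, 9, 11, 13, 11]]
C⁵ = [[44, 38, 52, 58, 33], [38, 24, 33, 45, 27], [52, 33, 44, 58, 38], [58, 45, 58, 64, 45], [33, 27, 38, 45, 24]]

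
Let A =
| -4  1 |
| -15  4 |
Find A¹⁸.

A² = I (check: tr A = 0 and det A = -1), so A¹⁸ = I since 18 is even.

[[1, 0], [0, 1]]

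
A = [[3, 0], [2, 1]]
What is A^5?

tr A = 4 and det A = 3, so the characteristic polynomial is λ² − (4)λ + (3) with roots 1 and 3.
Eigenvectors give P = [[0, 1], [−1, 1]] with P⁻¹ = [[1, −1], [1, 0]], and A = P·diag(1, 3)·P⁻¹.
Then A^5 = P·diag(1, 243)·P⁻¹ = [[0, 243], [−1, 243]] · [[1, −1], [1, 0]] = [[243, 0], [242, 1]].

[[243, 0], [242, 1]]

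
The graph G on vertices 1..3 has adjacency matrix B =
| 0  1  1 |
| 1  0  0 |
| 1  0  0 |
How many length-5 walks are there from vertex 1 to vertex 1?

0

The number of length-5 walks from vertex 1 to vertex 1 is entry (1,1) of B⁵, where B is the adjacency matrix.
B² = [[2, 0, 0], [0, 1, 1], [0, 1, 1]]
B³ = [[0, 2, 2], [2, 0, 0], [2, 0, 0]]
B⁴ = [[4, 0, 0], [0, 2, 2], [0, 2, 2]]
B⁵ = [[0, 4, 4], [4, 0, 0], [4, 0, 0]]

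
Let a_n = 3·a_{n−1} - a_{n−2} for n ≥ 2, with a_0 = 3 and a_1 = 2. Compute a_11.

With companion matrix C = [[3, -1], [1, 0]], [a_n, a_{n−1}]ᵀ = C·[a_{n−1}, a_{n−2}]ᵀ, so [a_11, a_10]ᵀ = C¹⁰·[a_1, a_0]ᵀ.
C¹⁰ = [[17711, -6765], [6765, -2584]], giving [a_11, a_10]ᵀ = [[15127], [5778]].

15127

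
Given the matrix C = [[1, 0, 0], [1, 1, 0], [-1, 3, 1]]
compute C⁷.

[[1, 0, 0], [7, 1, 0], [56, 21, 1]]

C = I + N where N = [[0, 0, 0], [1, 0, 0], [-1, 3, 0]] is strictly lower-triangular, so N³ = 0.
(I + N)⁷ = I + 7·N + 21·N² = [[1, 0, 0], [7, 1, 0], [56, 21, 1]].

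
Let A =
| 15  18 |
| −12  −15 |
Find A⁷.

[[10935, 13122], [−8748, −10935]]

tr A = 0 and det A = −9, so the characteristic polynomial is λ² − (0)λ + (−9) with roots −3 and 3.
Eigenvectors give P = [[1, 3], [−1, −2]] with P⁻¹ = [[−2, −3], [1, 1]], and A = P·diag(−3, 3)·P⁻¹.
Then A⁷ = P·diag(−2187, 2187)·P⁻¹ = [[−2187, 6561], [2187, −4374]] · [[−2, −3], [1, 1]] = [[10935, 13122], [−8748, −10935]].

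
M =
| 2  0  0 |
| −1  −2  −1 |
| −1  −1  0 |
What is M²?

[[4, 0, 0], [1, 5, 2], [−1, 2, 1]]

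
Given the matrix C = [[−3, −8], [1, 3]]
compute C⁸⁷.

[[−3, −8], [1, 3]]

C² = I (check: tr C = 0 and det C = −1), so C⁸⁷ = C since 87 is odd.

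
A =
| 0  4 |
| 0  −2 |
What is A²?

[[0, −8], [0, 4]]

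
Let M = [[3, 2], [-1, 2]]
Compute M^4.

M^2 = [[7, 10], [-5, 2]]
M^3 = [[11, 34], [-17, -6]]
M^4 = [[-1, 90], [-45, -46]]

[[-1, 90], [-45, -46]]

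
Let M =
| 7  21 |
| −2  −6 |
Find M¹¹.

[[7, 21], [−2, −6]]

M² = M (a projection; rank 1, trace 1), so M¹¹ = M.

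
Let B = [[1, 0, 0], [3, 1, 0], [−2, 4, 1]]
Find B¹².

B = I + N where N = [[0, 0, 0], [3, 0, 0], [−2, 4, 0]] is strictly lower-triangular, so N³ = 0.
(I + N)¹² = I + 12·N + 66·N² = [[1, 0, 0], [36, 1, 0], [768, 48, 1]].

[[1, 0, 0], [36, 1, 0], [768, 48, 1]]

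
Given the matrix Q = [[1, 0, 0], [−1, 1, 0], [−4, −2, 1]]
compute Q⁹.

Q = I + N where N = [[0, 0, 0], [−1, 0, 0], [−4, −2, 0]] is strictly lower-triangular, so N³ = 0.
(I + N)⁹ = I + 9·N + 36·N² = [[1, 0, 0], [−9, 1, 0], [36, −18, 1]].

[[1, 0, 0], [−9, 1, 0], [36, −18, 1]]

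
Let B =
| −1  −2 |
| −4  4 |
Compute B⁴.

[[153, −198], [−396, 648]]

B² = [[9, −6], [−12, 24]]
B³ = [[15, −42], [−84, 120]]
B⁴ = [[153, −198], [−396, 648]]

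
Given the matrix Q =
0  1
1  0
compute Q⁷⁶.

[[1, 0], [0, 1]]

Q² = I (check: tr Q = 0 and det Q = -1), so Q⁷⁶ = I since 76 is even.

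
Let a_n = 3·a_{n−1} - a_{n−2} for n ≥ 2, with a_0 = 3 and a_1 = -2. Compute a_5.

With companion matrix Q = [[3, -1], [1, 0]], [a_n, a_{n−1}]ᵀ = Q·[a_{n−1}, a_{n−2}]ᵀ, so [a_5, a_4]ᵀ = Q⁴·[a_1, a_0]ᵀ.
Q⁴ = [[55, -21], [21, -8]], giving [a_5, a_4]ᵀ = [[-173], [-66]].

-173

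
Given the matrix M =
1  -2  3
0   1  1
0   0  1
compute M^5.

[[1, -10, -5], [0, 1, 5], [0, 0, 1]]

M = I + N where N = [[0, -2, 3], [0, 0, 1], [0, 0, 0]] is strictly upper-triangular, so N^3 = 0.
(I + N)^5 = I + 5·N + 10·N^2 = [[1, -10, -5], [0, 1, 5], [0, 0, 1]].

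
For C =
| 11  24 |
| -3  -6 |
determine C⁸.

[[57001, 151320], [-18915, -50184]]

tr C = 5 and det C = 6, so the characteristic polynomial is λ² − (5)λ + (6) with roots 2 and 3.
Eigenvectors give P = [[-8, 3], [3, -1]] with P⁻¹ = [[1, 3], [3, 8]], and C = P·diag(2, 3)·P⁻¹.
Then C⁸ = P·diag(256, 6561)·P⁻¹ = [[-2048, 19683], [768, -6561]] · [[1, 3], [3, 8]] = [[57001, 151320], [-18915, -50184]].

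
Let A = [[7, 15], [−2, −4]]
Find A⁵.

[[187, 465], [−62, −154]]

tr A = 3 and det A = 2, so the characteristic polynomial is λ² − (3)λ + (2) with roots 2 and 1.
Eigenvectors give P = [[3, 5], [−1, −2]] with P⁻¹ = [[2, 5], [−1, −3]], and A = P·diag(2, 1)·P⁻¹.
Then A⁵ = P·diag(32, 1)·P⁻¹ = [[96, 5], [−32, −2]] · [[2, 5], [−1, −3]] = [[187, 465], [−62, −154]].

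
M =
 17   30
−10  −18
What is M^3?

tr M = −1 and det M = −6, so the characteristic polynomial is λ² − (−1)λ + (−6) with roots −3 and 2.
Eigenvectors give P = [[−3, 2], [2, −1]] with P⁻¹ = [[1, 2], [2, 3]], and M = P·diag(−3, 2)·P⁻¹.
Then M^3 = P·diag(−27, 8)·P⁻¹ = [[81, 16], [−54, −8]] · [[1, 2], [2, 3]] = [[113, 210], [−70, −132]].

[[113, 210], [−70, −132]]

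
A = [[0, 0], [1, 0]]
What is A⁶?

[[0, 0], [0, 0]]

A is strictly triangular, hence nilpotent: A² = 0, so A⁶ = 0.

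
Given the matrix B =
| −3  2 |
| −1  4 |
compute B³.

[[−23, 22], [−11, 54]]

B² = [[7, 2], [−1, 14]]
B³ = [[−23, 22], [−11, 54]]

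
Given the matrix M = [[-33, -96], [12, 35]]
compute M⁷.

[[-17505, -52512], [6564, 19691]]

tr M = 2 and det M = -3, so the characteristic polynomial is λ² − (2)λ + (-3) with roots -1 and 3.
Eigenvectors give P = [[-3, 8], [1, -3]] with P⁻¹ = [[-3, -8], [-1, -3]], and M = P·diag(-1, 3)·P⁻¹.
Then M⁷ = P·diag(-1, 2187)·P⁻¹ = [[3, 17496], [-1, -6561]] · [[-3, -8], [-1, -3]] = [[-17505, -52512], [6564, 19691]].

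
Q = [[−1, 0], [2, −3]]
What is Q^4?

tr Q = −4 and det Q = 3, so the characteristic polynomial is λ² − (−4)λ + (3) with roots −3 and −1.
Eigenvectors give P = [[0, 1], [−1, 1]] with P⁻¹ = [[1, −1], [1, 0]], and Q = P·diag(−3, −1)·P⁻¹.
Then Q^4 = P·diag(81, 1)·P⁻¹ = [[0, 1], [−81, 1]] · [[1, −1], [1, 0]] = [[1, 0], [−80, 81]].

[[1, 0], [−80, 81]]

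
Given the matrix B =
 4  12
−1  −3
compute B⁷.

[[4, 12], [−1, −3]]

B² = B (a projection; rank 1, trace 1), so B⁷ = B.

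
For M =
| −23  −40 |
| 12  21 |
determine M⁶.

tr M = −2 and det M = −3, so the characteristic polynomial is λ² − (−2)λ + (−3) with roots 1 and −3.
Eigenvectors give P = [[−5, −2], [3, 1]] with P⁻¹ = [[1, 2], [−3, −5]], and M = P·diag(1, −3)·P⁻¹.
Then M⁶ = P·diag(1, 729)·P⁻¹ = [[−5, −1458], [3, 729]] · [[1, 2], [−3, −5]] = [[4369, 7280], [−2184, −3639]].

[[4369, 7280], [−2184, −3639]]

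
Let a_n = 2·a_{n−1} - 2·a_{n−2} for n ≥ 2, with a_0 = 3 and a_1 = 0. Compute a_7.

With companion matrix B = [[2, -2], [1, 0]], [a_n, a_{n−1}]ᵀ = B·[a_{n−1}, a_{n−2}]ᵀ, so [a_7, a_6]ᵀ = B⁶·[a_1, a_0]ᵀ.
B⁶ = [[-8, 16], [-8, 8]], giving [a_7, a_6]ᵀ = [[48], [24]].

48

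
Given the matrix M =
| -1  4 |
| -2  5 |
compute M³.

tr M = 4 and det M = 3, so the characteristic polynomial is λ² − (4)λ + (3) with roots 1 and 3.
Eigenvectors give P = [[2, 1], [1, 1]] with P⁻¹ = [[1, -1], [-1, 2]], and M = P·diag(1, 3)·P⁻¹.
Then M³ = P·diag(1, 27)·P⁻¹ = [[2, 27], [1, 27]] · [[1, -1], [-1, 2]] = [[-25, 52], [-26, 53]].

[[-25, 52], [-26, 53]]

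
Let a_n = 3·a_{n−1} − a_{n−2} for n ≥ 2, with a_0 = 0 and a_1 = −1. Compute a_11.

With companion matrix T = [[3, −1], [1, 0]], [a_n, a_{n−1}]ᵀ = T·[a_{n−1}, a_{n−2}]ᵀ, so [a_11, a_10]ᵀ = T¹⁰·[a_1, a_0]ᵀ.
T¹⁰ = [[17711, −6765], [6765, −2584]], giving [a_11, a_10]ᵀ = [[−17711], [−6765]].

−17711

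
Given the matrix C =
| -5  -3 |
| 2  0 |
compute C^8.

tr C = -5 and det C = 6, so the characteristic polynomial is λ² − (-5)λ + (6) with roots -3 and -2.
Eigenvectors give P = [[3, -1], [-2, 1]] with P⁻¹ = [[1, 1], [2, 3]], and C = P·diag(-3, -2)·P⁻¹.
Then C^8 = P·diag(6561, 256)·P⁻¹ = [[19683, -256], [-13122, 256]] · [[1, 1], [2, 3]] = [[19171, 18915], [-12610, -12354]].

[[19171, 18915], [-12610, -12354]]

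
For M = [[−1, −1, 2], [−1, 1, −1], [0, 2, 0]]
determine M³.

M² = [[2, 4, −1], [0, 0, −3], [−2, 2, −2]]
M³ = [[−6, 0, 0], [0, −6, 0], [0, 0, −6]]

[[−6, 0, 0], [0, −6, 0], [0, 0, −6]]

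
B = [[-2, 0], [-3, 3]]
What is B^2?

[[4, 0], [-3, 9]]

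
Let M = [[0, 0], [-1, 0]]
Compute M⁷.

[[0, 0], [0, 0]]

M is strictly triangular, hence nilpotent: M² = 0, so M⁷ = 0.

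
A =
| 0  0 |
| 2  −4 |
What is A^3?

[[0, 0], [32, −64]]

A^2 = [[0, 0], [−8, 16]]
A^3 = [[0, 0], [32, −64]]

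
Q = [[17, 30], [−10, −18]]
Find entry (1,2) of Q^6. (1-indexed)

tr Q = −1 and det Q = −6, so the characteristic polynomial is λ² − (−1)λ + (−6) with roots −3 and 2.
Eigenvectors give P = [[3, −2], [−2, 1]] with P⁻¹ = [[−1, −2], [−2, −3]], and Q = P·diag(−3, 2)·P⁻¹.
Then Q^6 = P·diag(729, 64)·P⁻¹ = [[2187, −128], [−1458, 64]] · [[−1, −2], [−2, −3]] = [[−1931, −3990], [1330, 2724]].

−3990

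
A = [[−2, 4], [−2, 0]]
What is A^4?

A^2 = [[−4, −8], [4, −8]]
A^3 = [[24, −16], [8, 16]]
A^4 = [[−16, 96], [−48, 32]]

[[−16, 96], [−48, 32]]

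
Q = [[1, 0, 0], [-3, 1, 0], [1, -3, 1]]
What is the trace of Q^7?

Q = I + N where N = [[0, 0, 0], [-3, 0, 0], [1, -3, 0]] is strictly lower-triangular, so N^3 = 0.
(I + N)^7 = I + 7·N + 21·N^2 = [[1, 0, 0], [-21, 1, 0], [196, -21, 1]].

3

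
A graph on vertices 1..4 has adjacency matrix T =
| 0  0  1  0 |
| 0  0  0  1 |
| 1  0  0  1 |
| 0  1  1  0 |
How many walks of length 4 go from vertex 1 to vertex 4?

3

The number of length-4 walks from vertex 1 to vertex 4 is entry (1,4) of T⁴, where T is the adjacency matrix.
T² = [[1, 0, 0, 1], [0, 1, 1, 0], [0, 1, 2, 0], [1, 0, 0, 2]]
T³ = [[0, 1, 2, 0], [1, 0, 0, 2], [2, 0, 0, 3], [0, 2, 3, 0]]
T⁴ = [[2, 0, 0, 3], [0, 2, 3, 0], [0, 3, 5, 0], [3, 0, 0, 5]]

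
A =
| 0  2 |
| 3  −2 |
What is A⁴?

A² = [[6, −4], [−6, 10]]
A³ = [[−12, 20], [30, −32]]
A⁴ = [[60, −64], [−96, 124]]

[[60, −64], [−96, 124]]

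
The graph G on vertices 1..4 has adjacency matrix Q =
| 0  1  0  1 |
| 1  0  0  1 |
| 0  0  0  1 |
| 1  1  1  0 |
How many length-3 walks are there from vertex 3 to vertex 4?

The number of length-3 walks from vertex 3 to vertex 4 is entry (3,4) of Q³, where Q is the adjacency matrix.
Q² = [[2, 1, 1, 1], [1, 2, 1, 1], [1, 1, 1, 0], [1, 1, 0, 3]]
Q³ = [[2, 3, 1, 4], [3, 2, 1, 4], [1, 1, 0, 3], [4, 4, 3, 2]]

3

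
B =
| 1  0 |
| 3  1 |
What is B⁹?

[[1, 0], [27, 1]]

B = I + N where N = [[0, 0], [3, 0]] is strictly lower-triangular, so N² = 0.
(I + N)⁹ = I + 9·N = [[1, 0], [27, 1]].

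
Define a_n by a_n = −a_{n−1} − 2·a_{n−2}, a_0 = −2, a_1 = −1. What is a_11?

21

With companion matrix T = [[−1, −2], [1, 0]], [a_n, a_{n−1}]ᵀ = T·[a_{n−1}, a_{n−2}]ᵀ, so [a_11, a_10]ᵀ = T¹⁰·[a_1, a_0]ᵀ.
T¹⁰ = [[23, −22], [11, 34]], giving [a_11, a_10]ᵀ = [[21], [−79]].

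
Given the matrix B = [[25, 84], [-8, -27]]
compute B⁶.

tr B = -2 and det B = -3, so the characteristic polynomial is λ² − (-2)λ + (-3) with roots 1 and -3.
Eigenvectors give P = [[7, -3], [-2, 1]] with P⁻¹ = [[1, 3], [2, 7]], and B = P·diag(1, -3)·P⁻¹.
Then B⁶ = P·diag(1, 729)·P⁻¹ = [[7, -2187], [-2, 729]] · [[1, 3], [2, 7]] = [[-4367, -15288], [1456, 5097]].

[[-4367, -15288], [1456, 5097]]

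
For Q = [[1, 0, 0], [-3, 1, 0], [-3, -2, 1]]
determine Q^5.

Q = I + N where N = [[0, 0, 0], [-3, 0, 0], [-3, -2, 0]] is strictly lower-triangular, so N^3 = 0.
(I + N)^5 = I + 5·N + 10·N^2 = [[1, 0, 0], [-15, 1, 0], [45, -10, 1]].

[[1, 0, 0], [-15, 1, 0], [45, -10, 1]]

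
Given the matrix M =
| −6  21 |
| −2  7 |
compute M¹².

[[−6, 21], [−2, 7]]

M² = M (a projection; rank 1, trace 1), so M¹² = M.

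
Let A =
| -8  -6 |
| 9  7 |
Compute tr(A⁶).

tr A = -1 and det A = -2, so the characteristic polynomial is λ² − (-1)λ + (-2) with roots 1 and -2.
Eigenvectors give P = [[2, -1], [-3, 1]] with P⁻¹ = [[-1, -1], [-3, -2]], and A = P·diag(1, -2)·P⁻¹.
Then A⁶ = P·diag(1, 64)·P⁻¹ = [[2, -64], [-3, 64]] · [[-1, -1], [-3, -2]] = [[190, 126], [-189, -125]].

65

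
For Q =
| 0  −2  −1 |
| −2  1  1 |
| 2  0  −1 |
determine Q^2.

[[2, −2, −1], [0, 5, 2], [−2, −4, −1]]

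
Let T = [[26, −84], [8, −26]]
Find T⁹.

[[6656, −21504], [2048, −6656]]

tr T = 0 and det T = −4, so the characteristic polynomial is λ² − (0)λ + (−4) with roots −2 and 2.
Eigenvectors give P = [[3, −7], [1, −2]] with P⁻¹ = [[−2, 7], [−1, 3]], and T = P·diag(−2, 2)·P⁻¹.
Then T⁹ = P·diag(−512, 512)·P⁻¹ = [[−1536, −3584], [−512, −1024]] · [[−2, 7], [−1, 3]] = [[6656, −21504], [2048, −6656]].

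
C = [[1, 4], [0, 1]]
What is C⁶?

[[1, 24], [0, 1]]

C = I + N where N = [[0, 4], [0, 0]] is strictly upper-triangular, so N² = 0.
(I + N)⁶ = I + 6·N = [[1, 24], [0, 1]].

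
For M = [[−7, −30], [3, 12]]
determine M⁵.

[[−1867, −6330], [633, 2142]]

tr M = 5 and det M = 6, so the characteristic polynomial is λ² − (5)λ + (6) with roots 3 and 2.
Eigenvectors give P = [[3, 10], [−1, −3]] with P⁻¹ = [[−3, −10], [1, 3]], and M = P·diag(3, 2)·P⁻¹.
Then M⁵ = P·diag(243, 32)·P⁻¹ = [[729, 320], [−243, −96]] · [[−3, −10], [1, 3]] = [[−1867, −6330], [633, 2142]].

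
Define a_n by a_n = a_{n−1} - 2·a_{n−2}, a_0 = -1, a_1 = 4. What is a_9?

-74

With companion matrix M = [[1, -2], [1, 0]], [a_n, a_{n−1}]ᵀ = M·[a_{n−1}, a_{n−2}]ᵀ, so [a_9, a_8]ᵀ = M^8·[a_1, a_0]ᵀ.
M^8 = [[-17, 6], [-3, -14]], giving [a_9, a_8]ᵀ = [[-74], [2]].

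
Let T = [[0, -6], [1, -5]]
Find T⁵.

[[390, -1266], [211, -665]]

tr T = -5 and det T = 6, so the characteristic polynomial is λ² − (-5)λ + (6) with roots -2 and -3.
Eigenvectors give P = [[3, 2], [1, 1]] with P⁻¹ = [[1, -2], [-1, 3]], and T = P·diag(-2, -3)·P⁻¹.
Then T⁵ = P·diag(-32, -243)·P⁻¹ = [[-96, -486], [-32, -243]] · [[1, -2], [-1, 3]] = [[390, -1266], [211, -665]].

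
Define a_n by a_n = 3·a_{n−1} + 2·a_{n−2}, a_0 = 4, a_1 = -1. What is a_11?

With companion matrix T = [[3, 2], [1, 0]], [a_n, a_{n−1}]ᵀ = T·[a_{n−1}, a_{n−2}]ᵀ, so [a_11, a_10]ᵀ = T¹⁰·[a_1, a_0]ᵀ.
T¹⁰ = [[283667, 159294], [79647, 44726]], giving [a_11, a_10]ᵀ = [[353509], [99257]].

353509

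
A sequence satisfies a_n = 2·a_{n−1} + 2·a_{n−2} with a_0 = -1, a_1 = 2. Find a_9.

3104

With companion matrix Q = [[2, 2], [1, 0]], [a_n, a_{n−1}]ᵀ = Q·[a_{n−1}, a_{n−2}]ᵀ, so [a_9, a_8]ᵀ = Q⁸·[a_1, a_0]ᵀ.
Q⁸ = [[2448, 1792], [896, 656]], giving [a_9, a_8]ᵀ = [[3104], [1136]].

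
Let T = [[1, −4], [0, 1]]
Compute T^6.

[[1, −24], [0, 1]]

T = I + N where N = [[0, −4], [0, 0]] is strictly upper-triangular, so N^2 = 0.
(I + N)^6 = I + 6·N = [[1, −24], [0, 1]].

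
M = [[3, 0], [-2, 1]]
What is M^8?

tr M = 4 and det M = 3, so the characteristic polynomial is λ² − (4)λ + (3) with roots 1 and 3.
Eigenvectors give P = [[0, -1], [1, 1]] with P⁻¹ = [[1, 1], [-1, 0]], and M = P·diag(1, 3)·P⁻¹.
Then M^8 = P·diag(1, 6561)·P⁻¹ = [[0, -6561], [1, 6561]] · [[1, 1], [-1, 0]] = [[6561, 0], [-6560, 1]].

[[6561, 0], [-6560, 1]]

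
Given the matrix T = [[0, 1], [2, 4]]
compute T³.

T² = [[2, 4], [8, 18]]
T³ = [[8, 18], [36, 80]]

[[8, 18], [36, 80]]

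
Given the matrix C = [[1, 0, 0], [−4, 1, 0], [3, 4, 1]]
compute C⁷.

[[1, 0, 0], [−28, 1, 0], [−315, 28, 1]]

C = I + N where N = [[0, 0, 0], [−4, 0, 0], [3, 4, 0]] is strictly lower-triangular, so N³ = 0.
(I + N)⁷ = I + 7·N + 21·N² = [[1, 0, 0], [−28, 1, 0], [−315, 28, 1]].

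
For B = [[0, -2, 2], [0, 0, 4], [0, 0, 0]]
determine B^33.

B is strictly triangular, hence nilpotent: B^3 = 0, so B^33 = 0.

[[0, 0, 0], [0, 0, 0], [0, 0, 0]]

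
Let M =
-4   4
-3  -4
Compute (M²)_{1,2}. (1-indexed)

-32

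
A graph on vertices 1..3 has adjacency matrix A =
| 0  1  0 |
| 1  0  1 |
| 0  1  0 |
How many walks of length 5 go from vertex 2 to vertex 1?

The number of length-5 walks from vertex 2 to vertex 1 is entry (2,1) of A⁵, where A is the adjacency matrix.
A² = [[1, 0, 1], [0, 2, 0], [1, 0, 1]]
A³ = [[0, 2, 0], [2, 0, 2], [0, 2, 0]]
A⁴ = [[2, 0, 2], [0, 4, 0], [2, 0, 2]]
A⁵ = [[0, 4, 0], [4, 0, 4], [0, 4, 0]]

4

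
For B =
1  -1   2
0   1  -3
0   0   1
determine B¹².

B = I + N where N = [[0, -1, 2], [0, 0, -3], [0, 0, 0]] is strictly upper-triangular, so N³ = 0.
(I + N)¹² = I + 12·N + 66·N² = [[1, -12, 222], [0, 1, -36], [0, 0, 1]].

[[1, -12, 222], [0, 1, -36], [0, 0, 1]]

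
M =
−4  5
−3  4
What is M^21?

M² = I (check: tr M = 0 and det M = −1), so M^21 = M since 21 is odd.

[[−4, 5], [−3, 4]]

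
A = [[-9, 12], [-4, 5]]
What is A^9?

tr A = -4 and det A = 3, so the characteristic polynomial is λ² − (-4)λ + (3) with roots -1 and -3.
Eigenvectors give P = [[-3, 2], [-2, 1]] with P⁻¹ = [[1, -2], [2, -3]], and A = P·diag(-1, -3)·P⁻¹.
Then A^9 = P·diag(-1, -19683)·P⁻¹ = [[3, -39366], [2, -19683]] · [[1, -2], [2, -3]] = [[-78729, 118092], [-39364, 59045]].

[[-78729, 118092], [-39364, 59045]]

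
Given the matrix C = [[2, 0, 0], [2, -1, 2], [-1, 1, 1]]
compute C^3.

C^2 = [[4, 0, 0], [0, 3, 0], [-1, 0, 3]]
C^3 = [[8, 0, 0], [6, -3, 6], [-5, 3, 3]]

[[8, 0, 0], [6, -3, 6], [-5, 3, 3]]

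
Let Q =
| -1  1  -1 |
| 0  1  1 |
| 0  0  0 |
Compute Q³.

Q² = [[1, 0, 2], [0, 1, 1], [0, 0, 0]]
Q³ = [[-1, 1, -1], [0, 1, 1], [0, 0, 0]]

[[-1, 1, -1], [0, 1, 1], [0, 0, 0]]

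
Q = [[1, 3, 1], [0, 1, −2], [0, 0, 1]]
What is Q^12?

Q = I + N where N = [[0, 3, 1], [0, 0, −2], [0, 0, 0]] is strictly upper-triangular, so N^3 = 0.
(I + N)^12 = I + 12·N + 66·N^2 = [[1, 36, −384], [0, 1, −24], [0, 0, 1]].

[[1, 36, −384], [0, 1, −24], [0, 0, 1]]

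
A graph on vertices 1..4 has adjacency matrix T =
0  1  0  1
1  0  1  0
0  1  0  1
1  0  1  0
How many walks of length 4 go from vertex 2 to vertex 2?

The number of length-4 walks from vertex 2 to vertex 2 is entry (2,2) of T⁴, where T is the adjacency matrix.
T² = [[2, 0, 2, 0], [0, 2, 0, 2], [2, 0, 2, 0], [0, 2, 0, 2]]
T³ = [[0, 4, 0, 4], [4, 0, 4, 0], [0, 4, 0, 4], [4, 0, 4, 0]]
T⁴ = [[8, 0, 8, 0], [0, 8, 0, 8], [8, 0, 8, 0], [0, 8, 0, 8]]

8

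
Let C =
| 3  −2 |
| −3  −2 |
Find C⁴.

[[231, −50], [−75, 106]]

C² = [[15, −2], [−3, 10]]
C³ = [[51, −26], [−39, −14]]
C⁴ = [[231, −50], [−75, 106]]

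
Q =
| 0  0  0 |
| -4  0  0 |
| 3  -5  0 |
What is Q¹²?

[[0, 0, 0], [0, 0, 0], [0, 0, 0]]

Q is strictly triangular, hence nilpotent: Q³ = 0, so Q¹² = 0.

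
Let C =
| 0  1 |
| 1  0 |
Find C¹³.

C² = I (check: tr C = 0 and det C = -1), so C¹³ = C since 13 is odd.

[[0, 1], [1, 0]]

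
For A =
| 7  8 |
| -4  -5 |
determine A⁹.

tr A = 2 and det A = -3, so the characteristic polynomial is λ² − (2)λ + (-3) with roots 3 and -1.
Eigenvectors give P = [[-2, -1], [1, 1]] with P⁻¹ = [[-1, -1], [1, 2]], and A = P·diag(3, -1)·P⁻¹.
Then A⁹ = P·diag(19683, -1)·P⁻¹ = [[-39366, 1], [19683, -1]] · [[-1, -1], [1, 2]] = [[39367, 39368], [-19684, -19685]].

[[39367, 39368], [-19684, -19685]]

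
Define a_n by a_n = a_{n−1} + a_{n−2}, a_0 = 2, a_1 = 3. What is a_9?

With companion matrix T = [[1, 1], [1, 0]], [a_n, a_{n−1}]ᵀ = T·[a_{n−1}, a_{n−2}]ᵀ, so [a_9, a_8]ᵀ = T⁸·[a_1, a_0]ᵀ.
T⁸ = [[34, 21], [21, 13]], giving [a_9, a_8]ᵀ = [[144], [89]].

144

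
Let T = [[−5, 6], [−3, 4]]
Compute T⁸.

[[511, −510], [255, −254]]

tr T = −1 and det T = −2, so the characteristic polynomial is λ² − (−1)λ + (−2) with roots −2 and 1.
Eigenvectors give P = [[2, 1], [1, 1]] with P⁻¹ = [[1, −1], [−1, 2]], and T = P·diag(−2, 1)·P⁻¹.
Then T⁸ = P·diag(256, 1)·P⁻¹ = [[512, 1], [256, 1]] · [[1, −1], [−1, 2]] = [[511, −510], [255, −254]].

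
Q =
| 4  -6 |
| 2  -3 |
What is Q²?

[[4, -6], [2, -3]]

Q² = Q (a projection; rank 1, trace 1), so Q² = Q.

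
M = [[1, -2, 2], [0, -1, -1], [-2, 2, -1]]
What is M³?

[[-7, 6, -12], [-2, 1, 3], [10, -10, 5]]

M² = [[-3, 4, 2], [2, -1, 2], [0, 0, -5]]
M³ = [[-7, 6, -12], [-2, 1, 3], [10, -10, 5]]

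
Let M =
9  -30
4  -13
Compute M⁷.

[[10929, -32790], [4372, -13117]]

tr M = -4 and det M = 3, so the characteristic polynomial is λ² − (-4)λ + (3) with roots -1 and -3.
Eigenvectors give P = [[3, -5], [1, -2]] with P⁻¹ = [[2, -5], [1, -3]], and M = P·diag(-1, -3)·P⁻¹.
Then M⁷ = P·diag(-1, -2187)·P⁻¹ = [[-3, 10935], [-1, 4374]] · [[2, -5], [1, -3]] = [[10929, -32790], [4372, -13117]].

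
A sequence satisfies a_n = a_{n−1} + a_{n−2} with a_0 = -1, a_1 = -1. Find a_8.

With companion matrix M = [[1, 1], [1, 0]], [a_n, a_{n−1}]ᵀ = M·[a_{n−1}, a_{n−2}]ᵀ, so [a_8, a_7]ᵀ = M⁷·[a_1, a_0]ᵀ.
M⁷ = [[21, 13], [13, 8]], giving [a_8, a_7]ᵀ = [[-34], [-21]].

-34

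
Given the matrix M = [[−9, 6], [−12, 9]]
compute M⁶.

[[729, 0], [0, 729]]

tr M = 0 and det M = −9, so the characteristic polynomial is λ² − (0)λ + (−9) with roots −3 and 3.
Eigenvectors give P = [[1, −1], [1, −2]] with P⁻¹ = [[2, −1], [1, −1]], and M = P·diag(−3, 3)·P⁻¹.
Then M⁶ = P·diag(729, 729)·P⁻¹ = [[729, −729], [729, −1458]] · [[2, −1], [1, −1]] = [[729, 0], [0, 729]].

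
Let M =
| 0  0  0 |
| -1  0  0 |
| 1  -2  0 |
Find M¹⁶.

M is strictly triangular, hence nilpotent: M³ = 0, so M¹⁶ = 0.

[[0, 0, 0], [0, 0, 0], [0, 0, 0]]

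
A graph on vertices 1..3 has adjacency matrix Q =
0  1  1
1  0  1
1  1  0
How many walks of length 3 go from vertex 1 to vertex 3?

3

The number of length-3 walks from vertex 1 to vertex 3 is entry (1,3) of Q³, where Q is the adjacency matrix.
Q² = [[2, 1, 1], [1, 2, 1], [1, 1, 2]]
Q³ = [[2, 3, 3], [3, 2, 3], [3, 3, 2]]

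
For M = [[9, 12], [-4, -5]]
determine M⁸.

tr M = 4 and det M = 3, so the characteristic polynomial is λ² − (4)λ + (3) with roots 1 and 3.
Eigenvectors give P = [[-3, 2], [2, -1]] with P⁻¹ = [[1, 2], [2, 3]], and M = P·diag(1, 3)·P⁻¹.
Then M⁸ = P·diag(1, 6561)·P⁻¹ = [[-3, 13122], [2, -6561]] · [[1, 2], [2, 3]] = [[26241, 39360], [-13120, -19679]].

[[26241, 39360], [-13120, -19679]]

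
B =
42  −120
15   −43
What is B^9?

[[162072, −484680], [60585, −181243]]

tr B = −1 and det B = −6, so the characteristic polynomial is λ² − (−1)λ + (−6) with roots −3 and 2.
Eigenvectors give P = [[−8, −3], [−3, −1]] with P⁻¹ = [[1, −3], [−3, 8]], and B = P·diag(−3, 2)·P⁻¹.
Then B^9 = P·diag(−19683, 512)·P⁻¹ = [[157464, −1536], [59049, −512]] · [[1, −3], [−3, 8]] = [[162072, −484680], [60585, −181243]].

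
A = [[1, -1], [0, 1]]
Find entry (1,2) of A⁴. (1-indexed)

-4

A = I + N where N = [[0, -1], [0, 0]] is strictly upper-triangular, so N² = 0.
(I + N)⁴ = I + 4·N = [[1, -4], [0, 1]].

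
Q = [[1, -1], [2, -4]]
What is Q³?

Q² = [[-1, 3], [-6, 14]]
Q³ = [[5, -11], [22, -50]]

[[5, -11], [22, -50]]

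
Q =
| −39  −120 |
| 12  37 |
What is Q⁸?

tr Q = −2 and det Q = −3, so the characteristic polynomial is λ² − (−2)λ + (−3) with roots −3 and 1.
Eigenvectors give P = [[10, −3], [−3, 1]] with P⁻¹ = [[1, 3], [3, 10]], and Q = P·diag(−3, 1)·P⁻¹.
Then Q⁸ = P·diag(6561, 1)·P⁻¹ = [[65610, −3], [−19683, 1]] · [[1, 3], [3, 10]] = [[65601, 196800], [−19680, −59039]].

[[65601, 196800], [−19680, −59039]]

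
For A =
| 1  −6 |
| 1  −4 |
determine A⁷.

tr A = −3 and det A = 2, so the characteristic polynomial is λ² − (−3)λ + (2) with roots −1 and −2.
Eigenvectors give P = [[3, 2], [1, 1]] with P⁻¹ = [[1, −2], [−1, 3]], and A = P·diag(−1, −2)·P⁻¹.
Then A⁷ = P·diag(−1, −128)·P⁻¹ = [[−3, −256], [−1, −128]] · [[1, −2], [−1, 3]] = [[253, −762], [127, −382]].

[[253, −762], [127, −382]]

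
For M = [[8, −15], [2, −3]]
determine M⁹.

[[115538, −287565], [38342, −95343]]

tr M = 5 and det M = 6, so the characteristic polynomial is λ² − (5)λ + (6) with roots 3 and 2.
Eigenvectors give P = [[3, −5], [1, −2]] with P⁻¹ = [[2, −5], [1, −3]], and M = P·diag(3, 2)·P⁻¹.
Then M⁹ = P·diag(19683, 512)·P⁻¹ = [[59049, −2560], [19683, −1024]] · [[2, −5], [1, −3]] = [[115538, −287565], [38342, −95343]].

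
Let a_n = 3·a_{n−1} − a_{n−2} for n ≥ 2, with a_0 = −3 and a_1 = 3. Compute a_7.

1563

With companion matrix T = [[3, −1], [1, 0]], [a_n, a_{n−1}]ᵀ = T·[a_{n−1}, a_{n−2}]ᵀ, so [a_7, a_6]ᵀ = T⁶·[a_1, a_0]ᵀ.
T⁶ = [[377, −144], [144, −55]], giving [a_7, a_6]ᵀ = [[1563], [597]].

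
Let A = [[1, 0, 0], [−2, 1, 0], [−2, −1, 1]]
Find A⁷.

[[1, 0, 0], [−14, 1, 0], [28, −7, 1]]

A = I + N where N = [[0, 0, 0], [−2, 0, 0], [−2, −1, 0]] is strictly lower-triangular, so N³ = 0.
(I + N)⁷ = I + 7·N + 21·N² = [[1, 0, 0], [−14, 1, 0], [28, −7, 1]].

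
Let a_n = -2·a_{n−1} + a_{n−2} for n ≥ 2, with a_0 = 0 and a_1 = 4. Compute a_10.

-9512

With companion matrix Q = [[-2, 1], [1, 0]], [a_n, a_{n−1}]ᵀ = Q·[a_{n−1}, a_{n−2}]ᵀ, so [a_10, a_9]ᵀ = Q⁹·[a_1, a_0]ᵀ.
Q⁹ = [[-2378, 985], [985, -408]], giving [a_10, a_9]ᵀ = [[-9512], [3940]].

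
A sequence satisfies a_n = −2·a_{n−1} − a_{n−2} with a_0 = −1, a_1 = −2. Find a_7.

With companion matrix C = [[−2, −1], [1, 0]], [a_n, a_{n−1}]ᵀ = C·[a_{n−1}, a_{n−2}]ᵀ, so [a_7, a_6]ᵀ = C⁶·[a_1, a_0]ᵀ.
C⁶ = [[7, 6], [−6, −5]], giving [a_7, a_6]ᵀ = [[−20], [17]].

−20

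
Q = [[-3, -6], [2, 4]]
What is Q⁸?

Q² = Q (a projection; rank 1, trace 1), so Q⁸ = Q.

[[-3, -6], [2, 4]]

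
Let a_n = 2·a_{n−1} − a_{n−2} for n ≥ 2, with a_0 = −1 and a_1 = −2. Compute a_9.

With companion matrix A = [[2, −1], [1, 0]], [a_n, a_{n−1}]ᵀ = A·[a_{n−1}, a_{n−2}]ᵀ, so [a_9, a_8]ᵀ = A^8·[a_1, a_0]ᵀ.
A^8 = [[9, −8], [8, −7]], giving [a_9, a_8]ᵀ = [[−10], [−9]].

−10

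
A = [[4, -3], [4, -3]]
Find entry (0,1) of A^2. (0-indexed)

-3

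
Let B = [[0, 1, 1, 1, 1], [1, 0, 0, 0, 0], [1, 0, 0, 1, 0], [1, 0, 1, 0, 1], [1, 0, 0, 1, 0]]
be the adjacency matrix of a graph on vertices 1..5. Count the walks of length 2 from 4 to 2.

The number of length-2 walks from vertex 4 to vertex 2 is entry (4,2) of B^2, where B is the adjacency matrix.
B^2 = [[4, 0, 1, 2, 1], [0, 1, 1, 1, 1], [1, 1, 2, 1, 2], [2, 1, 1, 3, 1], [1, 1, 2, 1, 2]]

1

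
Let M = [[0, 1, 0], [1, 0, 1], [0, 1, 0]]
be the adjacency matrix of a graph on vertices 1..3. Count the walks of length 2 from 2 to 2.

The number of length-2 walks from vertex 2 to vertex 2 is entry (2,2) of M², where M is the adjacency matrix.
M² = [[1, 0, 1], [0, 2, 0], [1, 0, 1]]

2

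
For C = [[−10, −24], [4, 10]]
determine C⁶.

tr C = 0 and det C = −4, so the characteristic polynomial is λ² − (0)λ + (−4) with roots −2 and 2.
Eigenvectors give P = [[−3, 2], [1, −1]] with P⁻¹ = [[−1, −2], [−1, −3]], and C = P·diag(−2, 2)·P⁻¹.
Then C⁶ = P·diag(64, 64)·P⁻¹ = [[−192, 128], [64, −64]] · [[−1, −2], [−1, −3]] = [[64, 0], [0, 64]].

[[64, 0], [0, 64]]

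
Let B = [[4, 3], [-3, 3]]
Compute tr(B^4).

-833

B^2 = [[7, 21], [-21, 0]]
B^3 = [[-35, 84], [-84, -63]]
B^4 = [[-392, 147], [-147, -441]]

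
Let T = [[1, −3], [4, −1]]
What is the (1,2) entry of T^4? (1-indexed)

0

T^2 = [[−11, 0], [0, −11]]
T^3 = [[−11, 33], [−44, 11]]
T^4 = [[121, 0], [0, 121]]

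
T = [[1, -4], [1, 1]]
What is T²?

[[-3, -8], [2, -3]]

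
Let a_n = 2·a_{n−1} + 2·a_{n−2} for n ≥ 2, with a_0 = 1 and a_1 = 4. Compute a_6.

568

With companion matrix M = [[2, 2], [1, 0]], [a_n, a_{n−1}]ᵀ = M·[a_{n−1}, a_{n−2}]ᵀ, so [a_6, a_5]ᵀ = M⁵·[a_1, a_0]ᵀ.
M⁵ = [[120, 88], [44, 32]], giving [a_6, a_5]ᵀ = [[568], [208]].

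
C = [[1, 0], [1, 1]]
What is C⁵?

[[1, 0], [5, 1]]

C = I + N where N = [[0, 0], [1, 0]] is strictly lower-triangular, so N² = 0.
(I + N)⁵ = I + 5·N = [[1, 0], [5, 1]].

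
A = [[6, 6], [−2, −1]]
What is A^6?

tr A = 5 and det A = 6, so the characteristic polynomial is λ² − (5)λ + (6) with roots 3 and 2.
Eigenvectors give P = [[−2, −3], [1, 2]] with P⁻¹ = [[−2, −3], [1, 2]], and A = P·diag(3, 2)·P⁻¹.
Then A^6 = P·diag(729, 64)·P⁻¹ = [[−1458, −192], [729, 128]] · [[−2, −3], [1, 2]] = [[2724, 3990], [−1330, −1931]].

[[2724, 3990], [−1330, −1931]]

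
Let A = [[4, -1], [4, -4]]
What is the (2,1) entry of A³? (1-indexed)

48

A² = [[12, 0], [0, 12]]
A³ = [[48, -12], [48, -48]]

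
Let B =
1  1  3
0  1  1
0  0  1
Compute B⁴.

B = I + N where N = [[0, 1, 3], [0, 0, 1], [0, 0, 0]] is strictly upper-triangular, so N³ = 0.
(I + N)⁴ = I + 4·N + 6·N² = [[1, 4, 18], [0, 1, 4], [0, 0, 1]].

[[1, 4, 18], [0, 1, 4], [0, 0, 1]]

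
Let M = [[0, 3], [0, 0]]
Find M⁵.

[[0, 0], [0, 0]]

M is strictly triangular, hence nilpotent: M² = 0, so M⁵ = 0.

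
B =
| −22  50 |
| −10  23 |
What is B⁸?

tr B = 1 and det B = −6, so the characteristic polynomial is λ² − (1)λ + (−6) with roots 3 and −2.
Eigenvectors give P = [[2, −5], [1, −2]] with P⁻¹ = [[−2, 5], [−1, 2]], and B = P·diag(3, −2)·P⁻¹.
Then B⁸ = P·diag(6561, 256)·P⁻¹ = [[13122, −1280], [6561, −512]] · [[−2, 5], [−1, 2]] = [[−24964, 63050], [−12610, 31781]].

[[−24964, 63050], [−12610, 31781]]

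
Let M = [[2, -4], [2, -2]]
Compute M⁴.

[[16, 0], [0, 16]]

M² = [[-4, 0], [0, -4]]
M³ = [[-8, 16], [-8, 8]]
M⁴ = [[16, 0], [0, 16]]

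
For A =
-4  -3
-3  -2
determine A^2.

[[25, 18], [18, 13]]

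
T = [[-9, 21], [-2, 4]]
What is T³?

tr T = -5 and det T = 6, so the characteristic polynomial is λ² − (-5)λ + (6) with roots -2 and -3.
Eigenvectors give P = [[3, 7], [1, 2]] with P⁻¹ = [[-2, 7], [1, -3]], and T = P·diag(-2, -3)·P⁻¹.
Then T³ = P·diag(-8, -27)·P⁻¹ = [[-24, -189], [-8, -54]] · [[-2, 7], [1, -3]] = [[-141, 399], [-38, 106]].

[[-141, 399], [-38, 106]]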